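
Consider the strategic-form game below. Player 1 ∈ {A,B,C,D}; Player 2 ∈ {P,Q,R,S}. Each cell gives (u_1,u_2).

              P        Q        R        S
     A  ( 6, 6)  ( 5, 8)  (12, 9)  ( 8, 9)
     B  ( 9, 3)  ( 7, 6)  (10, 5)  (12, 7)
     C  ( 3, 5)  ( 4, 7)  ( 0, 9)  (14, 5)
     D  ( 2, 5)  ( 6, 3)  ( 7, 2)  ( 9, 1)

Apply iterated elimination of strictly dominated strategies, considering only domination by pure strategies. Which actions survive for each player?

P1 drop D (B beats it: P:9>2 Q:7>6 R:10>7 S:12>9)
P2 drop P (Q beats it: A:8>6 B:6>3 C:7>5)
P1→{A,B,C} P2→{Q,R,S}

Remaining: P1:{A,B,C} P2:{Q,R,S}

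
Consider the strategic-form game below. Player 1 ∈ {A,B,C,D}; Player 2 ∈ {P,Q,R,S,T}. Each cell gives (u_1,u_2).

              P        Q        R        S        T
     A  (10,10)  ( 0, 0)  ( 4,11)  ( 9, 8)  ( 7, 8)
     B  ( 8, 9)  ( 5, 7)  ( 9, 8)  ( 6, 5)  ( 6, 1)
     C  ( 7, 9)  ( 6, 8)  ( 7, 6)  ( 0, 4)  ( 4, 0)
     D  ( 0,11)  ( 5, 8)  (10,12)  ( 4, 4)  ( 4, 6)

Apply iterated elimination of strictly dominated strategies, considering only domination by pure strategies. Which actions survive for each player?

P2 drop Q (P beats it: A:10>0 B:9>7 C:9>8 D:11>8)
P1 drop C (B beats it: P:8>7 R:9>7 S:6>0 T:6>4)
P2 drop S (P beats it: A:10>8 B:9>5 D:11>4)
P2 drop T (P beats it: A:10>8 B:9>1 D:11>6)
P1→{A,B,D} P2→{P,R}

Survivors P1:{A,B,D} P2:{P,R}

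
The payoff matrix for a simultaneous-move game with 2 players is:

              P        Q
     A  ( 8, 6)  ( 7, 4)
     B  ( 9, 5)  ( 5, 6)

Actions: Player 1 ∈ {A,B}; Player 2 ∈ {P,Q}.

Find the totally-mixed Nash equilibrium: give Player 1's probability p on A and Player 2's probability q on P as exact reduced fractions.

(p,q) = (1/3, 2/3)

P1 indiff ⇒ q·8+(1-q)·7 = q·9+(1-q)·5 ⇒ q(-1) = (1-q)(-2) ⇒ q = 2/3
P2 indiff ⇒ p·6+(1-p)·5 = p·4+(1-p)·6 ⇒ p(2) = (1-p)(1) ⇒ p = 1/3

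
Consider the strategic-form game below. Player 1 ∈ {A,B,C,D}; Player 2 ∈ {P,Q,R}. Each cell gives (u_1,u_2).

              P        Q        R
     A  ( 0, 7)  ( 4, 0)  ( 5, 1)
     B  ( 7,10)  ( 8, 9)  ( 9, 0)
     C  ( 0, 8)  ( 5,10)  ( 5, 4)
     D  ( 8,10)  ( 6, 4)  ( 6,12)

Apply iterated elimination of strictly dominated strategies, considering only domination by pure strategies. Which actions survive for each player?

Remaining: P1:{B,D} P2:{P,R}

P1 drop A (B beats it: P:7>0 Q:8>4 R:9>5)
P1 drop C (B beats it: P:7>0 Q:8>5 R:9>5)
P2 drop Q (P beats it: B:10>9 D:10>4)
P1→{B,D} P2→{P,R}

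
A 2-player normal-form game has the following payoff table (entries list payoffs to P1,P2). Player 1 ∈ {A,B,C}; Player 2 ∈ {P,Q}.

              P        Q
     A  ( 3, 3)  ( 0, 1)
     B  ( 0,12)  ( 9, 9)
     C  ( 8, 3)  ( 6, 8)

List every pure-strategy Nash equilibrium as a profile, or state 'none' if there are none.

(A,P): not NE [P1→C gives 8>3]
(A,Q): not NE [P1→B gives 9>0; P2→P gives 3>1]
(B,P): not NE [P1→C gives 8>0]
(B,Q): not NE [P2→P gives 12>9]
(C,P): not NE [P2→Q gives 8>3]
(C,Q): not NE [P1→B gives 9>6]

No pure NE.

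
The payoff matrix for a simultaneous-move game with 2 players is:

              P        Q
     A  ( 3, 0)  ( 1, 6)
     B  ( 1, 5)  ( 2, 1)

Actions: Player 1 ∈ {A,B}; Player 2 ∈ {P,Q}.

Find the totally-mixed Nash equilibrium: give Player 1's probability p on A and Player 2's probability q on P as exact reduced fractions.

p=2/5, q=1/3

P1 indiff ⇒ q·3+(1-q)·1 = q·1+(1-q)·2 ⇒ q(2) = (1-q)(1) ⇒ q = 1/3
P2 indiff ⇒ p·0+(1-p)·5 = p·6+(1-p)·1 ⇒ p(-6) = (1-p)(-4) ⇒ p = 2/5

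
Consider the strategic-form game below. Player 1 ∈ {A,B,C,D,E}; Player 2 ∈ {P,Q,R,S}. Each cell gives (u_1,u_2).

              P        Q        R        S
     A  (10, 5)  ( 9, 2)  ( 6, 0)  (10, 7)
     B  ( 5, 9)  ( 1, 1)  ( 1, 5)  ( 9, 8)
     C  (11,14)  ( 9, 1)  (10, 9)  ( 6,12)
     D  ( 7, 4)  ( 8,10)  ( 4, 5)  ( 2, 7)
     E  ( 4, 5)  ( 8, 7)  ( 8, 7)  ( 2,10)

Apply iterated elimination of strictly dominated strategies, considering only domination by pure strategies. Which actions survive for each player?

P1 drop B (A beats it: P:10>5 Q:9>1 R:6>1 S:10>9)
P1 drop D (A beats it: P:10>7 Q:9>8 R:6>4 S:10>2)
P1 drop E (C beats it: P:11>4 Q:9>8 R:10>8 S:6>2)
P2 drop Q (P beats it: A:5>2 C:14>1)
P2 drop R (P beats it: A:5>0 C:14>9)
P1→{A,C} P2→{P,S}

Remaining: P1:{A,C} P2:{P,S}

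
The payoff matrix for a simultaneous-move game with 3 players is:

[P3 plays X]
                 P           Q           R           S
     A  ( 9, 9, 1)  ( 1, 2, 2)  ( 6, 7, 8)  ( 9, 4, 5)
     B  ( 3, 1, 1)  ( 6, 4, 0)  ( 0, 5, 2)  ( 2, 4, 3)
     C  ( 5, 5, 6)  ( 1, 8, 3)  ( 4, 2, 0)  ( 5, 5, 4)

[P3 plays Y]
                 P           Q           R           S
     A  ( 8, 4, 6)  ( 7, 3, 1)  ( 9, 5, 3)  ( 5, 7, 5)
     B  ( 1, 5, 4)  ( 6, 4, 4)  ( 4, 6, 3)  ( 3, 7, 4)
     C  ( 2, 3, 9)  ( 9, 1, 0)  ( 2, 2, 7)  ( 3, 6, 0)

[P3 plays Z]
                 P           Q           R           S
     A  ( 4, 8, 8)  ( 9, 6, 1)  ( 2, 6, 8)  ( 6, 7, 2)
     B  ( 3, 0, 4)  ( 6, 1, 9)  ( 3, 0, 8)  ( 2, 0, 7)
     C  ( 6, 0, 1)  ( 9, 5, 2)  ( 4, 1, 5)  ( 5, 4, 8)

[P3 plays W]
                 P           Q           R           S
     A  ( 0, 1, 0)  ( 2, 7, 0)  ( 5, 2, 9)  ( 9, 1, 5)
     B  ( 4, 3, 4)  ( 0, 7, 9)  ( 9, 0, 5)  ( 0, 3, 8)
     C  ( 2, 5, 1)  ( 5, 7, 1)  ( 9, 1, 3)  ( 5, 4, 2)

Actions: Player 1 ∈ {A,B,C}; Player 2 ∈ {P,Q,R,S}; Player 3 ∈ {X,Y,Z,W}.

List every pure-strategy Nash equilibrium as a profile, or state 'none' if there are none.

(A,P,X): not NE [P3→Z gives 8>1]
(A,P,Y): not NE [P2→S gives 7>4; P3→Z gives 8>6]
(A,P,Z): not NE [P1→C gives 6>4]
(A,P,W): not NE [P1→B gives 4>0; P2→Q gives 7>1; P3→Z gives 8>0]
(A,Q,X): not NE [P1→B gives 6>1; P2→P gives 9>2]
(A,Q,Y): not NE [P1→C gives 9>7; P2→S gives 7>3; P3→X gives 2>1]
(A,Q,Z): not NE [P2→P gives 8>6; P3→X gives 2>1]
(A,Q,W): not NE [P1→C gives 5>2; P3→X gives 2>0]
(A,R,X): not NE [P2→P gives 9>7; P3→W gives 9>8]
(A,R,Y): not NE [P2→S gives 7>5; P3→W gives 9>3]
(A,R,Z): not NE [P1→C gives 4>2; P2→P gives 8>6; P3→W gives 9>8]
(A,R,W): not NE [P1→C gives 9>5; P2→Q gives 7>2]
(A,S,X): not NE [P2→P gives 9>4]
(A,S,Y): NE
(A,S,Z): not NE [P2→P gives 8>7; P3→W gives 5>2]
(A,S,W): not NE [P2→Q gives 7>1]
(B,P,X): not NE [P1→A gives 9>3; P2→R gives 5>1; P3→W gives 4>1]
(B,P,Y): not NE [P1→A gives 8>1; P2→S gives 7>5]
(B,P,Z): not NE [P1→C gives 6>3; P2→Q gives 1>0]
(B,P,W): not NE [P2→Q gives 7>3]
(B,Q,X): not NE [P2→R gives 5>4; P3→W gives 9>0]
(B,Q,Y): not NE [P1→C gives 9>6; P2→S gives 7>4; P3→W gives 9>4]
(B,Q,Z): not NE [P1→C gives 9>6]
(B,Q,W): not NE [P1→C gives 5>0]
(B,R,X): not NE [P1→A gives 6>0; P3→Z gives 8>2]
(B,R,Y): not NE [P1→A gives 9>4; P2→S gives 7>6; P3→Z gives 8>3]
(B,R,Z): not NE [P1→C gives 4>3; P2→Q gives 1>0]
(B,R,W): not NE [P2→Q gives 7>0; P3→Z gives 8>5]
(B,S,X): not NE [P1→A gives 9>2; P2→R gives 5>4; P3→W gives 8>3]
(B,S,Y): not NE [P1→A gives 5>3; P3→W gives 8>4]
(B,S,Z): not NE [P1→A gives 6>2; P2→Q gives 1>0; P3→W gives 8>7]
(B,S,W): not NE [P1→A gives 9>0; P2→Q gives 7>3]
(C,P,X): not NE [P1→A gives 9>5; P2→Q gives 8>5; P3→Y gives 9>6]
(C,P,Y): not NE [P1→A gives 8>2; P2→S gives 6>3]
(C,P,Z): not NE [P2→Q gives 5>0; P3→Y gives 9>1]
(C,P,W): not NE [P1→B gives 4>2; P2→Q gives 7>5; P3→Y gives 9>1]
(C,Q,X): not NE [P1→B gives 6>1]
(C,Q,Y): not NE [P2→S gives 6>1; P3→X gives 3>0]
(C,Q,Z): not NE [P3→X gives 3>2]
(C,Q,W): not NE [P3→X gives 3>1]
(C,R,X): not NE [P1→A gives 6>4; P2→Q gives 8>2; P3→Y gives 7>0]
(C,R,Y): not NE [P1→A gives 9>2; P2→S gives 6>2]
(C,R,Z): not NE [P2→Q gives 5>1; P3→Y gives 7>5]
(C,R,W): not NE [P2→Q gives 7>1; P3→Y gives 7>3]
(C,S,X): not NE [P1→A gives 9>5; P2→Q gives 8>5; P3→Z gives 8>4]
(C,S,Y): not NE [P1→A gives 5>3; P3→Z gives 8>0]
(C,S,Z): not NE [P1→A gives 6>5; P2→Q gives 5>4]
(C,S,W): not NE [P1→A gives 9>5; P2→Q gives 7>4; P3→Z gives 8>2]

Nash profiles: (A,S,Y)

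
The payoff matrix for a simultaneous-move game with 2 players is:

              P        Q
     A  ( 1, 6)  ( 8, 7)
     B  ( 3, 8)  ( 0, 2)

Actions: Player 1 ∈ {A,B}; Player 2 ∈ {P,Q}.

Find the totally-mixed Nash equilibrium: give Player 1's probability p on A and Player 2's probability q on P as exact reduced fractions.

P1 mixes 6/7 on A; P2 mixes 4/5 on P

P1 indiff ⇒ q·1+(1-q)·8 = q·3+(1-q)·0 ⇒ q(-2) = (1-q)(-8) ⇒ q = 4/5
P2 indiff ⇒ p·6+(1-p)·8 = p·7+(1-p)·2 ⇒ p(-1) = (1-p)(-6) ⇒ p = 6/7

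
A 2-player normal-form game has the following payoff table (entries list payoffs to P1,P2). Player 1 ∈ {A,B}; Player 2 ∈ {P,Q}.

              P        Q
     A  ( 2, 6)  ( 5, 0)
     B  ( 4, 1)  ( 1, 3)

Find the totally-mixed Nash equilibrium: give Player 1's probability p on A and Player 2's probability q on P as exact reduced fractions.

P1 mixes 1/4 on A; P2 mixes 2/3 on P

P1 indiff ⇒ q·2+(1-q)·5 = q·4+(1-q)·1 ⇒ q(-2) = (1-q)(-4) ⇒ q = 2/3
P2 indiff ⇒ p·6+(1-p)·1 = p·0+(1-p)·3 ⇒ p(6) = (1-p)(2) ⇒ p = 1/4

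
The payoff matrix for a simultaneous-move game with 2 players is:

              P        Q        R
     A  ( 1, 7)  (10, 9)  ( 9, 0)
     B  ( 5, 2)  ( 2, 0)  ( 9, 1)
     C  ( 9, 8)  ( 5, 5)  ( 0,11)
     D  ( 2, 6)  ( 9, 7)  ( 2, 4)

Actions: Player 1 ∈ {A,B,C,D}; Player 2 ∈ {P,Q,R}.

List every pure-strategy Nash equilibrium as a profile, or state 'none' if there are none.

Nash profiles: (A,Q)

(A,P): not NE [P1→C gives 9>1; P2→Q gives 9>7]
(A,Q): NE
(A,R): not NE [P2→Q gives 9>0]
(B,P): not NE [P1→C gives 9>5]
(B,Q): not NE [P1→A gives 10>2; P2→P gives 2>0]
(B,R): not NE [P2→P gives 2>1]
(C,P): not NE [P2→R gives 11>8]
(C,Q): not NE [P1→A gives 10>5; P2→R gives 11>5]
(C,R): not NE [P1→B gives 9>0]
(D,P): not NE [P1→C gives 9>2; P2→Q gives 7>6]
(D,Q): not NE [P1→A gives 10>9]
(D,R): not NE [P1→B gives 9>2; P2→Q gives 7>4]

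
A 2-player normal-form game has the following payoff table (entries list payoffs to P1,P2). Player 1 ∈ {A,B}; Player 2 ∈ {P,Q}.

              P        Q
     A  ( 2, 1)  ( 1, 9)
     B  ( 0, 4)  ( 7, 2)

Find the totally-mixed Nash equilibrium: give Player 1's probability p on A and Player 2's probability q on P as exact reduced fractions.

(p,q) = (1/5, 3/4)

P1 indiff ⇒ q·2+(1-q)·1 = q·0+(1-q)·7 ⇒ q(2) = (1-q)(6) ⇒ q = 3/4
P2 indiff ⇒ p·1+(1-p)·4 = p·9+(1-p)·2 ⇒ p(-8) = (1-p)(-2) ⇒ p = 1/5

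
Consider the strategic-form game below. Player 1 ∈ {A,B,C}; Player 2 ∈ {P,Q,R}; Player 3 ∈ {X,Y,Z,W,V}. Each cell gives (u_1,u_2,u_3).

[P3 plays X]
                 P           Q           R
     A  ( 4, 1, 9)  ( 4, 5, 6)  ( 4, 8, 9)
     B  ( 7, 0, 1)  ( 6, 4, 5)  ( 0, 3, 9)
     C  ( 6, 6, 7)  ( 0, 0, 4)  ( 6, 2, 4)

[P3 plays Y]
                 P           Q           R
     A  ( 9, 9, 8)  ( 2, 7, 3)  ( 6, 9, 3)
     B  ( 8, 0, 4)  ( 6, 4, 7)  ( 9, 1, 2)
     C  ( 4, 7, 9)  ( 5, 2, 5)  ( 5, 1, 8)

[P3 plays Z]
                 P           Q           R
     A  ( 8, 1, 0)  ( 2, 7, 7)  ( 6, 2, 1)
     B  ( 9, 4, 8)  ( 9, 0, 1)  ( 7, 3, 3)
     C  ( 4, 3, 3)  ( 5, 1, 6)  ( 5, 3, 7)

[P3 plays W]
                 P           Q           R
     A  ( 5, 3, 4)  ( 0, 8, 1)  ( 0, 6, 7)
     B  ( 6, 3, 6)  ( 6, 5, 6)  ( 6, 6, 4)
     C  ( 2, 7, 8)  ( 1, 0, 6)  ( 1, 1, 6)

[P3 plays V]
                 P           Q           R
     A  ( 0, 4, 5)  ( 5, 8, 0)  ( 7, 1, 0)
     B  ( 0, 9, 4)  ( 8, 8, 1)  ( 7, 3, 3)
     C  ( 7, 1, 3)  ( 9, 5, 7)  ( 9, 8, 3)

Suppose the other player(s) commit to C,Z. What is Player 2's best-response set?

u_2(P vs C,Z) = 3
u_2(Q vs C,Z) = 1
u_2(R vs C,Z) = 3
max payoff 3 at {P,R}

BR_2 = {P,R}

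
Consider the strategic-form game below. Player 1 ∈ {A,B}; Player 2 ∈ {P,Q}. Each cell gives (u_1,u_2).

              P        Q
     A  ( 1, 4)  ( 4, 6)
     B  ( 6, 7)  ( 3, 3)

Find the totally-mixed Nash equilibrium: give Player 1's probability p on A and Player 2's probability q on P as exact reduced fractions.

p=2/3, q=1/6

P1 indiff ⇒ q·1+(1-q)·4 = q·6+(1-q)·3 ⇒ q(-5) = (1-q)(-1) ⇒ q = 1/6
P2 indiff ⇒ p·4+(1-p)·7 = p·6+(1-p)·3 ⇒ p(-2) = (1-p)(-4) ⇒ p = 2/3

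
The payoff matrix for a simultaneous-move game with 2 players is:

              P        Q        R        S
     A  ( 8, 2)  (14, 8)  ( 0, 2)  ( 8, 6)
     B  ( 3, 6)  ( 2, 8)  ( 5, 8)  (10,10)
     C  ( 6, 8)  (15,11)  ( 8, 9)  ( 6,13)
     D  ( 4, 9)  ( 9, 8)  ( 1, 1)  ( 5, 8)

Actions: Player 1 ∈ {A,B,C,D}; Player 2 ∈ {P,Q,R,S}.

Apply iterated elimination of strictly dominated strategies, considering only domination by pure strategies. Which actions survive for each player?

IESDS → P1:{A,B,C} P2:{Q,S}

P1 drop D (C beats it: P:6>4 Q:15>9 R:8>1 S:6>5)
P2 drop P (Q beats it: A:8>2 B:8>6 C:11>8)
P2 drop R (S beats it: A:6>2 B:10>8 C:13>9)
P1→{A,B,C} P2→{Q,S}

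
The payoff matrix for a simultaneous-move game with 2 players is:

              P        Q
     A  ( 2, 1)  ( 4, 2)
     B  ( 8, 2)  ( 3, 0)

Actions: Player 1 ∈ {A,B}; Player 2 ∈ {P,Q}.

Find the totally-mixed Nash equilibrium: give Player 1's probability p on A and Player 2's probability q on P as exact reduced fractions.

P1 indiff ⇒ q·2+(1-q)·4 = q·8+(1-q)·3 ⇒ q(-6) = (1-q)(-1) ⇒ q = 1/7
P2 indiff ⇒ p·1+(1-p)·2 = p·2+(1-p)·0 ⇒ p(-1) = (1-p)(-2) ⇒ p = 2/3

p=2/3, q=1/7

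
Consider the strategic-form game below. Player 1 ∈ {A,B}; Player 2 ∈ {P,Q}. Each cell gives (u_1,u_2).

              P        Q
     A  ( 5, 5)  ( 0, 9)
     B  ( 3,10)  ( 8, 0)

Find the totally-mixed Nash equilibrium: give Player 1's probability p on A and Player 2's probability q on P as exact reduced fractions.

P1 indiff ⇒ q·5+(1-q)·0 = q·3+(1-q)·8 ⇒ q(2) = (1-q)(8) ⇒ q = 4/5
P2 indiff ⇒ p·5+(1-p)·10 = p·9+(1-p)·0 ⇒ p(-4) = (1-p)(-10) ⇒ p = 5/7

P1 mixes 5/7 on A; P2 mixes 4/5 on P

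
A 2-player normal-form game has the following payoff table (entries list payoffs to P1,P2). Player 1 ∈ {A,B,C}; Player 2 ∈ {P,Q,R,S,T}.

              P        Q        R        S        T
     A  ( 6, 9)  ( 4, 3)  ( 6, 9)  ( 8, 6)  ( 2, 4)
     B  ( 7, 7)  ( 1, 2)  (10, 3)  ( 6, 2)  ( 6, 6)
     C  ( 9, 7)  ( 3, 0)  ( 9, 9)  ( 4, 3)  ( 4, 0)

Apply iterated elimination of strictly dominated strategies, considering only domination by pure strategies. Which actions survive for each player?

P2 drop Q (P beats it: A:9>3 B:7>2 C:7>0)
P2 drop S (P beats it: A:9>6 B:7>2 C:7>3)
P1 drop A (B beats it: P:7>6 R:10>6 T:6>2)
P2 drop T (P beats it: B:7>6 C:7>0)
P1→{B,C} P2→{P,R}

Survivors P1:{B,C} P2:{P,R}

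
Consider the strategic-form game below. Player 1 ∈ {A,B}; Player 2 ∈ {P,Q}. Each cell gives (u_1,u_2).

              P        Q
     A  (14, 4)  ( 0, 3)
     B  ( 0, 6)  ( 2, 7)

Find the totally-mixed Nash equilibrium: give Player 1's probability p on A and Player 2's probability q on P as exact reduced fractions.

P1 indiff ⇒ q·14+(1-q)·0 = q·0+(1-q)·2 ⇒ q(14) = (1-q)(2) ⇒ q = 1/8
P2 indiff ⇒ p·4+(1-p)·6 = p·3+(1-p)·7 ⇒ p(1) = (1-p)(1) ⇒ p = 1/2

P1 mixes 1/2 on A; P2 mixes 1/8 on P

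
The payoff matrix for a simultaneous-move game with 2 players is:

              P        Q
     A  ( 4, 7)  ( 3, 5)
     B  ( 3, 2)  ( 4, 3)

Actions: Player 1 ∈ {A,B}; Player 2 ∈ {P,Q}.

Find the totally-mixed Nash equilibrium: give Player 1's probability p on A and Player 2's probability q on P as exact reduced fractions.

P1 indiff ⇒ q·4+(1-q)·3 = q·3+(1-q)·4 ⇒ q(1) = (1-q)(1) ⇒ q = 1/2
P2 indiff ⇒ p·7+(1-p)·2 = p·5+(1-p)·3 ⇒ p(2) = (1-p)(1) ⇒ p = 1/3

p=1/3, q=1/2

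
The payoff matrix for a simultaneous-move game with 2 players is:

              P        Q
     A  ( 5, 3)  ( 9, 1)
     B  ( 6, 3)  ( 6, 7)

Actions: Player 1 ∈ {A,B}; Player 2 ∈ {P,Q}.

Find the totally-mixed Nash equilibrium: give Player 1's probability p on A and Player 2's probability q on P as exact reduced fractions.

P1 indiff ⇒ q·5+(1-q)·9 = q·6+(1-q)·6 ⇒ q(-1) = (1-q)(-3) ⇒ q = 3/4
P2 indiff ⇒ p·3+(1-p)·3 = p·1+(1-p)·7 ⇒ p(2) = (1-p)(4) ⇒ p = 2/3

p=2/3, q=3/4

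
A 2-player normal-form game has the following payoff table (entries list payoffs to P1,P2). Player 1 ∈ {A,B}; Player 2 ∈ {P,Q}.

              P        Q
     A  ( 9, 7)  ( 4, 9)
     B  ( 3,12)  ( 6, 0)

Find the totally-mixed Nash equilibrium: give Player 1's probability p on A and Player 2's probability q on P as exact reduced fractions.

p=6/7, q=1/4

P1 indiff ⇒ q·9+(1-q)·4 = q·3+(1-q)·6 ⇒ q(6) = (1-q)(2) ⇒ q = 1/4
P2 indiff ⇒ p·7+(1-p)·12 = p·9+(1-p)·0 ⇒ p(-2) = (1-p)(-12) ⇒ p = 6/7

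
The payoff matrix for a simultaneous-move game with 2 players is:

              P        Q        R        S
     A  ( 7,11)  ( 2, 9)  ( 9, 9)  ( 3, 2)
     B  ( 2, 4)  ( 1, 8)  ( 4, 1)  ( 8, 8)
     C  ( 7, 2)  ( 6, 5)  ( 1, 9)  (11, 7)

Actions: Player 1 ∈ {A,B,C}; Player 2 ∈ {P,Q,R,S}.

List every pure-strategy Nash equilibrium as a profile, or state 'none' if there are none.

(A,P): NE
(A,Q): not NE [P1→C gives 6>2; P2→P gives 11>9]
(A,R): not NE [P2→P gives 11>9]
(A,S): not NE [P1→C gives 11>3; P2→P gives 11>2]
(B,P): not NE [P1→C gives 7>2; P2→S gives 8>4]
(B,Q): not NE [P1→C gives 6>1]
(B,R): not NE [P1→A gives 9>4; P2→S gives 8>1]
(B,S): not NE [P1→C gives 11>8]
(C,P): not NE [P2→R gives 9>2]
(C,Q): not NE [P2→R gives 9>5]
(C,R): not NE [P1→A gives 9>1]
(C,S): not NE [P2→R gives 9>7]

PSNE = {(A,P)}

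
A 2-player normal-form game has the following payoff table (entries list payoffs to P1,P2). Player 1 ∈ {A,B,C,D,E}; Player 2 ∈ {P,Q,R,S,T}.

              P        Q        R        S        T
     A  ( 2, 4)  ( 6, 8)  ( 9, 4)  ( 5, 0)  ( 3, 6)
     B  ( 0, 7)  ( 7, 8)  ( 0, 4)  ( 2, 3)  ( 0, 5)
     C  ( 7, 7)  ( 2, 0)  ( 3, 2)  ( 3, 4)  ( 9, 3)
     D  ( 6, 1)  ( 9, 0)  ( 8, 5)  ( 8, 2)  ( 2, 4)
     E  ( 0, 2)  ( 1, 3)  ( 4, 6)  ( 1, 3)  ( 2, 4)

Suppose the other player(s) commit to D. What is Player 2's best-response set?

BR_2 = {R}

u_2(P vs D) = 1
u_2(Q vs D) = 0
u_2(R vs D) = 5
u_2(S vs D) = 2
u_2(T vs D) = 4
max payoff 5 at {R}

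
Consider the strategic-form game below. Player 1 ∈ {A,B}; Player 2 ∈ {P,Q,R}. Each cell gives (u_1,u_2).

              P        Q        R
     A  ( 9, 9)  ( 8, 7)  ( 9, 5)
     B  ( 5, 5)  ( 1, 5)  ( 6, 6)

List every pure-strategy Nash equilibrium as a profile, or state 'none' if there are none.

(A,P): NE
(A,Q): not NE [P2→P gives 9>7]
(A,R): not NE [P2→P gives 9>5]
(B,P): not NE [P1→A gives 9>5; P2→R gives 6>5]
(B,Q): not NE [P1→A gives 8>1; P2→R gives 6>5]
(B,R): not NE [P1→A gives 9>6]

Nash profiles: (A,P)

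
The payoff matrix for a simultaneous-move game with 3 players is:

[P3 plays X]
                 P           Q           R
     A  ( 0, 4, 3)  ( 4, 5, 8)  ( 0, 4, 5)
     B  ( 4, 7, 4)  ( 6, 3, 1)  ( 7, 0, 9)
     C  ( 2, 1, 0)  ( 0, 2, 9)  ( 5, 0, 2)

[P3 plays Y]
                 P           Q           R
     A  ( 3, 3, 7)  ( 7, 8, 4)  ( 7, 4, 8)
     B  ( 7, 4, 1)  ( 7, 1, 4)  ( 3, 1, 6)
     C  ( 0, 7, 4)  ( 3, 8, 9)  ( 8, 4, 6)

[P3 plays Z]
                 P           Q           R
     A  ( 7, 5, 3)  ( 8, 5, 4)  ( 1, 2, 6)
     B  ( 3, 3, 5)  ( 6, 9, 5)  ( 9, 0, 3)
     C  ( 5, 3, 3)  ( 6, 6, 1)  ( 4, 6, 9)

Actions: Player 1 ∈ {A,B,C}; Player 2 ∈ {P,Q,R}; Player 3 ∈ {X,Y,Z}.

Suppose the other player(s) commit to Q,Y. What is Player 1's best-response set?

u_1(A vs Q,Y) = 7
u_1(B vs Q,Y) = 7
u_1(C vs Q,Y) = 3
max payoff 7 at {A,B}

BR_1 = {A,B}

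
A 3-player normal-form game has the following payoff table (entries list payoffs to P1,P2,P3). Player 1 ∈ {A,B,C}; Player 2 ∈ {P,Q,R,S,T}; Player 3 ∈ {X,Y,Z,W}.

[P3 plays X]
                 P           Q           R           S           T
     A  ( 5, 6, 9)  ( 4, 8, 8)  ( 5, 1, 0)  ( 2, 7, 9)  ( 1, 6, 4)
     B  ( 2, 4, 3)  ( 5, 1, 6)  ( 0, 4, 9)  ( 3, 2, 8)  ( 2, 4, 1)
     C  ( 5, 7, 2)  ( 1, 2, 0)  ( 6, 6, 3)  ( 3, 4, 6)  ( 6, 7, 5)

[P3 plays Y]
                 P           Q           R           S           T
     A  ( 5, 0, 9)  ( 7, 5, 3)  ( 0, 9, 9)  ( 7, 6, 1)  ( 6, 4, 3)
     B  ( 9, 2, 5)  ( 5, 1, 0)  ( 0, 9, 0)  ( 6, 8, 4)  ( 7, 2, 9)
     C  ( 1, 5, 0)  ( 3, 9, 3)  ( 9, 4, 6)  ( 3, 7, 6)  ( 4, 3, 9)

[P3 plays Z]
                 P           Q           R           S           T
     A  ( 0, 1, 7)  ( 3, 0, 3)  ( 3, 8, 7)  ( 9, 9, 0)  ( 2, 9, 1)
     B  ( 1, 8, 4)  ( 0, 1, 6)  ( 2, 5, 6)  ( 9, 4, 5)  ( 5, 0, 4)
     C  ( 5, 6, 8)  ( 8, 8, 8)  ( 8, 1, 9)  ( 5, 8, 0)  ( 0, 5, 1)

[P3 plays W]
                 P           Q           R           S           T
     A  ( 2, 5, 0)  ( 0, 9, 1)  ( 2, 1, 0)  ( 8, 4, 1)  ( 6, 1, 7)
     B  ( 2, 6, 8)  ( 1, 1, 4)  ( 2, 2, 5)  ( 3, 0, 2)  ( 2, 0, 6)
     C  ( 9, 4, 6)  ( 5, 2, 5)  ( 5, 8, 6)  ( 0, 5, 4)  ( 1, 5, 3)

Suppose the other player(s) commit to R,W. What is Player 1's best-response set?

u_1(A vs R,W) = 2
u_1(B vs R,W) = 2
u_1(C vs R,W) = 5
max payoff 5 at {C}

BR_1 = {C}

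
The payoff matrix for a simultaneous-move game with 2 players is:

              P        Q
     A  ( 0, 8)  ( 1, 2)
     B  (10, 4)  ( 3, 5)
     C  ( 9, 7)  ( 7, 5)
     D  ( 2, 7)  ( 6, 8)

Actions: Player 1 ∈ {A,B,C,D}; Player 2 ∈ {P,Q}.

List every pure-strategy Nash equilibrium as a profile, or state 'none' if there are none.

(A,P): not NE [P1→B gives 10>0]
(A,Q): not NE [P1→C gives 7>1; P2→P gives 8>2]
(B,P): not NE [P2→Q gives 5>4]
(B,Q): not NE [P1→C gives 7>3]
(C,P): not NE [P1→B gives 10>9]
(C,Q): not NE [P2→P gives 7>5]
(D,P): not NE [P1→B gives 10>2; P2→Q gives 8>7]
(D,Q): not NE [P1→C gives 7>6]

PSNE: ∅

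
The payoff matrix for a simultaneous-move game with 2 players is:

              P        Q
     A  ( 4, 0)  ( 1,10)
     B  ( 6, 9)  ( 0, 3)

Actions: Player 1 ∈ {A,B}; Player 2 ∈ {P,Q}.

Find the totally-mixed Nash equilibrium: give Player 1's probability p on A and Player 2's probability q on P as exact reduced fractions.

p=3/8, q=1/3

P1 indiff ⇒ q·4+(1-q)·1 = q·6+(1-q)·0 ⇒ q(-2) = (1-q)(-1) ⇒ q = 1/3
P2 indiff ⇒ p·0+(1-p)·9 = p·10+(1-p)·3 ⇒ p(-10) = (1-p)(-6) ⇒ p = 3/8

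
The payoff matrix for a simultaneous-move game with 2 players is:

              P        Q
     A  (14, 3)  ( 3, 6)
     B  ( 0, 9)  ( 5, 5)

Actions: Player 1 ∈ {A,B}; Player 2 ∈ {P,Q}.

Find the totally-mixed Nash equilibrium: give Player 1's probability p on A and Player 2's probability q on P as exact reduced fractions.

P1 indiff ⇒ q·14+(1-q)·3 = q·0+(1-q)·5 ⇒ q(14) = (1-q)(2) ⇒ q = 1/8
P2 indiff ⇒ p·3+(1-p)·9 = p·6+(1-p)·5 ⇒ p(-3) = (1-p)(-4) ⇒ p = 4/7

p=4/7, q=1/8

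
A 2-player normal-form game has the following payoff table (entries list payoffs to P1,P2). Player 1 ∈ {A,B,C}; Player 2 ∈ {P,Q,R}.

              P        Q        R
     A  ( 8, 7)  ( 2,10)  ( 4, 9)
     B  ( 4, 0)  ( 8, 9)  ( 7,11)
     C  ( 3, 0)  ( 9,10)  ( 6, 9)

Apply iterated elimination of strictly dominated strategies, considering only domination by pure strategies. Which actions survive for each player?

Remaining: P1:{B,C} P2:{Q,R}

P2 drop P (Q beats it: A:10>7 B:9>0 C:10>0)
P1 drop A (B beats it: Q:8>2 R:7>4)
P1→{B,C} P2→{Q,R}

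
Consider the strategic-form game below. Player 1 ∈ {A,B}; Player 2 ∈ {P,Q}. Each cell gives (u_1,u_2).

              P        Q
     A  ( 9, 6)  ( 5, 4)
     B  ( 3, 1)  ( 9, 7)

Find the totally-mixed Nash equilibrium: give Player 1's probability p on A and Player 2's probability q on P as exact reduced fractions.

P1 mixes 3/4 on A; P2 mixes 2/5 on P

P1 indiff ⇒ q·9+(1-q)·5 = q·3+(1-q)·9 ⇒ q(6) = (1-q)(4) ⇒ q = 2/5
P2 indiff ⇒ p·6+(1-p)·1 = p·4+(1-p)·7 ⇒ p(2) = (1-p)(6) ⇒ p = 3/4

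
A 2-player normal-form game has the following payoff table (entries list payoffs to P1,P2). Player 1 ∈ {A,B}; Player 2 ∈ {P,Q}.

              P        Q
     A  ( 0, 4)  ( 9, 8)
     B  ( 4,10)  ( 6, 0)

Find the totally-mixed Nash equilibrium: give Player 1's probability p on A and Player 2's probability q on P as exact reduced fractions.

p=5/7, q=3/7

P1 indiff ⇒ q·0+(1-q)·9 = q·4+(1-q)·6 ⇒ q(-4) = (1-q)(-3) ⇒ q = 3/7
P2 indiff ⇒ p·4+(1-p)·10 = p·8+(1-p)·0 ⇒ p(-4) = (1-p)(-10) ⇒ p = 5/7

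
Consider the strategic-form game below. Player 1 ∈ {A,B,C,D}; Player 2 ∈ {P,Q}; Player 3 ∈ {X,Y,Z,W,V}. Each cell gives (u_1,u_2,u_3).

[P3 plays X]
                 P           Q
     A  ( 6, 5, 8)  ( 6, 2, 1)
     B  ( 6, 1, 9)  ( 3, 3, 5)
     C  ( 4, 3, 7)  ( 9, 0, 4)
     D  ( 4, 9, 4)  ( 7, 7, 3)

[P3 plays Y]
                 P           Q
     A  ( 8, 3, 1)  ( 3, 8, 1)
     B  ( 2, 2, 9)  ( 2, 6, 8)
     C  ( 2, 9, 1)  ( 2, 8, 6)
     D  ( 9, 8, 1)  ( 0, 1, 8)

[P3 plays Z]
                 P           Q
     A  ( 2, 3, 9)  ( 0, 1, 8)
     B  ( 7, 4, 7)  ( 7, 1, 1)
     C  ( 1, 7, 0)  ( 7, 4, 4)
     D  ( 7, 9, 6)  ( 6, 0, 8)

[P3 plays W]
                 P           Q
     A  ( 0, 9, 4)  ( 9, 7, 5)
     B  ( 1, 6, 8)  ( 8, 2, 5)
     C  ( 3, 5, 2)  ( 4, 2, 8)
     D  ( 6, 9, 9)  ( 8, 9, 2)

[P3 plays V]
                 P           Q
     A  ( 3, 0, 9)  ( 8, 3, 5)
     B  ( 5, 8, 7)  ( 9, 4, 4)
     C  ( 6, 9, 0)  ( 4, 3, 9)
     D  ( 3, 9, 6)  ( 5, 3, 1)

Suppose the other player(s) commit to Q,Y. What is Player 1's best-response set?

u_1(A vs Q,Y) = 3
u_1(B vs Q,Y) = 2
u_1(C vs Q,Y) = 2
u_1(D vs Q,Y) = 0
max payoff 3 at {A}

argmax u_1 = {A}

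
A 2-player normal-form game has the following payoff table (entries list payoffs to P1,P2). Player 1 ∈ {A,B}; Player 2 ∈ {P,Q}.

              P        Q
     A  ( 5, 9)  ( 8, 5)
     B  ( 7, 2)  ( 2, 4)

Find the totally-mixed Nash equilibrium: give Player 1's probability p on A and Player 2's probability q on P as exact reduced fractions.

(p,q) = (1/3, 3/4)

P1 indiff ⇒ q·5+(1-q)·8 = q·7+(1-q)·2 ⇒ q(-2) = (1-q)(-6) ⇒ q = 3/4
P2 indiff ⇒ p·9+(1-p)·2 = p·5+(1-p)·4 ⇒ p(4) = (1-p)(2) ⇒ p = 1/3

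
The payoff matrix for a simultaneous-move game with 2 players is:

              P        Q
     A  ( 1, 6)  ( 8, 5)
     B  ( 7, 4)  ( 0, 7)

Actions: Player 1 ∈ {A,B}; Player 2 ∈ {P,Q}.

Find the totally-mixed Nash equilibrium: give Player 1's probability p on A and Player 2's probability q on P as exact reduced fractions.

P1 indiff ⇒ q·1+(1-q)·8 = q·7+(1-q)·0 ⇒ q(-6) = (1-q)(-8) ⇒ q = 4/7
P2 indiff ⇒ p·6+(1-p)·4 = p·5+(1-p)·7 ⇒ p(1) = (1-p)(3) ⇒ p = 3/4

(p,q) = (3/4, 4/7)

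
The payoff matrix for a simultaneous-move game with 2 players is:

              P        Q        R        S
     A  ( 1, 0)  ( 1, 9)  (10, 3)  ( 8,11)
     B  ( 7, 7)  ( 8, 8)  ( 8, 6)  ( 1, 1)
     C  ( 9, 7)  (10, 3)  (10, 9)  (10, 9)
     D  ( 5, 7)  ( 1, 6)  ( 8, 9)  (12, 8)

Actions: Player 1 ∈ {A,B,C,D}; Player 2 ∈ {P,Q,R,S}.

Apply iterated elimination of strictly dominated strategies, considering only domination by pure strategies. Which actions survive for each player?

IESDS → P1:{A,C,D} P2:{R,S}

P1 drop B (C beats it: P:9>7 Q:10>8 R:10>8 S:10>1)
P2 drop P (R beats it: A:3>0 C:9>7 D:9>7)
P2 drop Q (S beats it: A:11>9 C:9>3 D:8>6)
P1→{A,C,D} P2→{R,S}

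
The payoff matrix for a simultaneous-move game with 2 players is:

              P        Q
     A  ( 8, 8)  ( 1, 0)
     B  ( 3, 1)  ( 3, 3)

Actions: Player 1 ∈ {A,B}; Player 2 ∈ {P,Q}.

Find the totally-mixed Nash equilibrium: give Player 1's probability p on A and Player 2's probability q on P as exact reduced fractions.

(p,q) = (1/5, 2/7)

P1 indiff ⇒ q·8+(1-q)·1 = q·3+(1-q)·3 ⇒ q(5) = (1-q)(2) ⇒ q = 2/7
P2 indiff ⇒ p·8+(1-p)·1 = p·0+(1-p)·3 ⇒ p(8) = (1-p)(2) ⇒ p = 1/5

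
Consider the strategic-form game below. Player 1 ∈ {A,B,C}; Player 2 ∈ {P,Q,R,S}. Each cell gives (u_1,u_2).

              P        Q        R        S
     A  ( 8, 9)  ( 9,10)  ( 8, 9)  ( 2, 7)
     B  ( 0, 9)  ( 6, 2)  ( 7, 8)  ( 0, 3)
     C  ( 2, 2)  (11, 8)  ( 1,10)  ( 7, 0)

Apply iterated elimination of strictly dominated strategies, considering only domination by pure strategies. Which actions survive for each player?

P1 drop B (A beats it: P:8>0 Q:9>6 R:8>7 S:2>0)
P2 drop P (Q beats it: A:10>9 C:8>2)
P2 drop S (Q beats it: A:10>7 C:8>0)
P1→{A,C} P2→{Q,R}

Survivors P1:{A,C} P2:{Q,R}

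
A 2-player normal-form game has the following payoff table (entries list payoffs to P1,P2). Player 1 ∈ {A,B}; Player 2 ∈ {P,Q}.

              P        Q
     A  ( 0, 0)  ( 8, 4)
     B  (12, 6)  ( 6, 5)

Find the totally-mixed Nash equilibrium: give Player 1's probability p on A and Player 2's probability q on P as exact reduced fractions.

p=1/5, q=1/7

P1 indiff ⇒ q·0+(1-q)·8 = q·12+(1-q)·6 ⇒ q(-12) = (1-q)(-2) ⇒ q = 1/7
P2 indiff ⇒ p·0+(1-p)·6 = p·4+(1-p)·5 ⇒ p(-4) = (1-p)(-1) ⇒ p = 1/5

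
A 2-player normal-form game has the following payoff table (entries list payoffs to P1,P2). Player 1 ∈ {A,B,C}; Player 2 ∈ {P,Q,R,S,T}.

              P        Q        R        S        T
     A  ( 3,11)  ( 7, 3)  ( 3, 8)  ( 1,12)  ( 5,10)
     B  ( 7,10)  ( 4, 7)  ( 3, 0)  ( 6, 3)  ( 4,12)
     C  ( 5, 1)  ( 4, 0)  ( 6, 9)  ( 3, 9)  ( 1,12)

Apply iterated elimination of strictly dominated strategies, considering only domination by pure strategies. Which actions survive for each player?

Remaining: P1:{A,B} P2:{P,S,T}

P2 drop Q (P beats it: A:11>3 B:10>7 C:1>0)
P2 drop R (T beats it: A:10>8 B:12>0 C:12>9)
P1 drop C (B beats it: P:7>5 S:6>3 T:4>1)
P1→{A,B} P2→{P,S,T}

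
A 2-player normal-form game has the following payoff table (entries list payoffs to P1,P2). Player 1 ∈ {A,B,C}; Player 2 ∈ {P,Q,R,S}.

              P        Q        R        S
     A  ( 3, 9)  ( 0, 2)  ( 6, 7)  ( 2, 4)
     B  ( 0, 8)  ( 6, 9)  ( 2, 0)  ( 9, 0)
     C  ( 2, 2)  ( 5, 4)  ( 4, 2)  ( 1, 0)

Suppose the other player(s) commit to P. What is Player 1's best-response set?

u_1(A vs P) = 3
u_1(B vs P) = 0
u_1(C vs P) = 2
max payoff 3 at {A}

BR_1 = {A}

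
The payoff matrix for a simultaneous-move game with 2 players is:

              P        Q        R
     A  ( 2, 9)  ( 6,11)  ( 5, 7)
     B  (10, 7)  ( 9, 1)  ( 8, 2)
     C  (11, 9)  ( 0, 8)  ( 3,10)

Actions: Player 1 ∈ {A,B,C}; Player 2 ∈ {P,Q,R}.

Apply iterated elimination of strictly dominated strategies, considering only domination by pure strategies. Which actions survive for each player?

P1 drop A (B beats it: P:10>2 Q:9>6 R:8>5)
P2 drop Q (P beats it: B:7>1 C:9>8)
P1→{B,C} P2→{P,R}

IESDS → P1:{B,C} P2:{P,R}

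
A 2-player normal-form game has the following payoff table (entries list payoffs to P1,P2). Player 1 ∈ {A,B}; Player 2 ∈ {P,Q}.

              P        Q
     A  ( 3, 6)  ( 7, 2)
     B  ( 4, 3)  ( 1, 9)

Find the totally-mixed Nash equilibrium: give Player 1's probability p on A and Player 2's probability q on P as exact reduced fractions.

P1 indiff ⇒ q·3+(1-q)·7 = q·4+(1-q)·1 ⇒ q(-1) = (1-q)(-6) ⇒ q = 6/7
P2 indiff ⇒ p·6+(1-p)·3 = p·2+(1-p)·9 ⇒ p(4) = (1-p)(6) ⇒ p = 3/5

p=3/5, q=6/7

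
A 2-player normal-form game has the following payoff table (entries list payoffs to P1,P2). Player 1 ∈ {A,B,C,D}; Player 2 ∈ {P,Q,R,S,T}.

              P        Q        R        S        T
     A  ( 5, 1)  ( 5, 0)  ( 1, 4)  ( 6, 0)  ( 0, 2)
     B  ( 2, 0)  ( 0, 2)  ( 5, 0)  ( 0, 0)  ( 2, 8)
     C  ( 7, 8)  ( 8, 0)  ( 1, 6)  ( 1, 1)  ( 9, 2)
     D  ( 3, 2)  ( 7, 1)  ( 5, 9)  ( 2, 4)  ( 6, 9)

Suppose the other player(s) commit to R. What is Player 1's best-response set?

u_1(A vs R) = 1
u_1(B vs R) = 5
u_1(C vs R) = 1
u_1(D vs R) = 5
max payoff 5 at {B,D}

BR_1 = {B,D}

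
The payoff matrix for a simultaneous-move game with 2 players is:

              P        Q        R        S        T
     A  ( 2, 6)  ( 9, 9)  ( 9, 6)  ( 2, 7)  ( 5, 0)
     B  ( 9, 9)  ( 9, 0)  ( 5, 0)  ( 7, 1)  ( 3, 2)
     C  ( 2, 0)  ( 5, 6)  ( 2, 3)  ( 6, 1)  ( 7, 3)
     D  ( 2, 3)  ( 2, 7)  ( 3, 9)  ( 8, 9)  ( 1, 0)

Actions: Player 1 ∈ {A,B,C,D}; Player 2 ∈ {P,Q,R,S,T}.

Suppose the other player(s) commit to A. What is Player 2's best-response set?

u_2(P vs A) = 6
u_2(Q vs A) = 9
u_2(R vs A) = 6
u_2(S vs A) = 7
u_2(T vs A) = 0
max payoff 9 at {Q}

P2 best: {Q}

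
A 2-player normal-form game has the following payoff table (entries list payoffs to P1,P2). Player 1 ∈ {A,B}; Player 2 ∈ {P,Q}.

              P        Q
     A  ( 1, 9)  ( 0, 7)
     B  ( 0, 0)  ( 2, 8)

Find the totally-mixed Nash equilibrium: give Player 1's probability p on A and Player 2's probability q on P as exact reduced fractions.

(p,q) = (4/5, 2/3)

P1 indiff ⇒ q·1+(1-q)·0 = q·0+(1-q)·2 ⇒ q(1) = (1-q)(2) ⇒ q = 2/3
P2 indiff ⇒ p·9+(1-p)·0 = p·7+(1-p)·8 ⇒ p(2) = (1-p)(8) ⇒ p = 4/5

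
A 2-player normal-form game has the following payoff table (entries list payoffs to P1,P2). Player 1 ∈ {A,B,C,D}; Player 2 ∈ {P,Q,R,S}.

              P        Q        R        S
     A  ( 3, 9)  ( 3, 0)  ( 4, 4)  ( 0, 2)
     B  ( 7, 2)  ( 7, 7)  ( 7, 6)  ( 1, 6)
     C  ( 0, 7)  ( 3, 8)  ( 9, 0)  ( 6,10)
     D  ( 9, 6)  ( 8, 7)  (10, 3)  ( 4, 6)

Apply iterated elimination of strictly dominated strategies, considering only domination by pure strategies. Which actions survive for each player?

Remaining: P1:{C,D} P2:{Q,S}

P1 drop A (B beats it: P:7>3 Q:7>3 R:7>4 S:1>0)
P1 drop B (D beats it: P:9>7 Q:8>7 R:10>7 S:4>1)
P2 drop P (Q beats it: C:8>7 D:7>6)
P2 drop R (Q beats it: C:8>0 D:7>3)
P1→{C,D} P2→{Q,S}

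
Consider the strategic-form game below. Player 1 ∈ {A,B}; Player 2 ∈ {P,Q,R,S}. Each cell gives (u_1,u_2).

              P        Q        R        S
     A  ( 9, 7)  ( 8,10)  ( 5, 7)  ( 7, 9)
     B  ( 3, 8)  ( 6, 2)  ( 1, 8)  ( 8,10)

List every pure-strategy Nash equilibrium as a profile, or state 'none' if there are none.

Nash profiles: (A,Q), (B,S)

(A,P): not NE [P2→Q gives 10>7]
(A,Q): NE
(A,R): not NE [P2→Q gives 10>7]
(A,S): not NE [P1→B gives 8>7; P2→Q gives 10>9]
(B,P): not NE [P1→A gives 9>3; P2→S gives 10>8]
(B,Q): not NE [P1→A gives 8>6; P2→S gives 10>2]
(B,R): not NE [P1→A gives 5>1; P2→S gives 10>8]
(B,S): NE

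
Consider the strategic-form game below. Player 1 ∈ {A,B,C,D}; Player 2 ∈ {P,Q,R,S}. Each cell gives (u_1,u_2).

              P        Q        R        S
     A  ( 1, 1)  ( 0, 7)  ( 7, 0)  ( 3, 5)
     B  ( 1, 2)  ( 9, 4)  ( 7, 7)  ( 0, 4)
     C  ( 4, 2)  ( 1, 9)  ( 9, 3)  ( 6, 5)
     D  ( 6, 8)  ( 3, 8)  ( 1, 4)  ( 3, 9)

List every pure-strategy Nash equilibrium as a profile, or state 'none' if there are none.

(A,P): not NE [P1→D gives 6>1; P2→Q gives 7>1]
(A,Q): not NE [P1→B gives 9>0]
(A,R): not NE [P1→C gives 9>7; P2→Q gives 7>0]
(A,S): not NE [P1→C gives 6>3; P2→Q gives 7>5]
(B,P): not NE [P1→D gives 6>1; P2→R gives 7>2]
(B,Q): not NE [P2→R gives 7>4]
(B,R): not NE [P1→C gives 9>7]
(B,S): not NE [P1→C gives 6>0; P2→R gives 7>4]
(C,P): not NE [P1→D gives 6>4; P2→Q gives 9>2]
(C,Q): not NE [P1→B gives 9>1]
(C,R): not NE [P2→Q gives 9>3]
(C,S): not NE [P2→Q gives 9>5]
(D,P): not NE [P2→S gives 9>8]
(D,Q): not NE [P1→B gives 9>3; P2→S gives 9>8]
(D,R): not NE [P1→C gives 9>1; P2→S gives 9>4]
(D,S): not NE [P1→C gives 6>3]

No pure NE.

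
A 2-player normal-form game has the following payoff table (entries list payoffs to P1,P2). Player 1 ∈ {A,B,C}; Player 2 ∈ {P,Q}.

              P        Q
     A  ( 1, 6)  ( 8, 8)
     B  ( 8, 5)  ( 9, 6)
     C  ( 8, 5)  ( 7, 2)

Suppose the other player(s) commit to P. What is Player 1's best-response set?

u_1(A vs P) = 1
u_1(B vs P) = 8
u_1(C vs P) = 8
max payoff 8 at {B,C}

BR_1 = {B,C}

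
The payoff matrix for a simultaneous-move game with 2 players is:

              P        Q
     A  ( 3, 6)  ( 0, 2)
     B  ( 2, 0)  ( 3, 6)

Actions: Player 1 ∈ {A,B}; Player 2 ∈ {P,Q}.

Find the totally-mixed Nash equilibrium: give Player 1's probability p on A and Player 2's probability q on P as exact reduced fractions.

P1 indiff ⇒ q·3+(1-q)·0 = q·2+(1-q)·3 ⇒ q(1) = (1-q)(3) ⇒ q = 3/4
P2 indiff ⇒ p·6+(1-p)·0 = p·2+(1-p)·6 ⇒ p(4) = (1-p)(6) ⇒ p = 3/5

p=3/5, q=3/4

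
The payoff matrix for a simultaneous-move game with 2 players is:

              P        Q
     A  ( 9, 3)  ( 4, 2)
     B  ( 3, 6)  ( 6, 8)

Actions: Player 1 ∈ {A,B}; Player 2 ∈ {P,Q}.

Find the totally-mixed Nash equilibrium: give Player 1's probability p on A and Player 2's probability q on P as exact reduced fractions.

P1 indiff ⇒ q·9+(1-q)·4 = q·3+(1-q)·6 ⇒ q(6) = (1-q)(2) ⇒ q = 1/4
P2 indiff ⇒ p·3+(1-p)·6 = p·2+(1-p)·8 ⇒ p(1) = (1-p)(2) ⇒ p = 2/3

P1 mixes 2/3 on A; P2 mixes 1/4 on P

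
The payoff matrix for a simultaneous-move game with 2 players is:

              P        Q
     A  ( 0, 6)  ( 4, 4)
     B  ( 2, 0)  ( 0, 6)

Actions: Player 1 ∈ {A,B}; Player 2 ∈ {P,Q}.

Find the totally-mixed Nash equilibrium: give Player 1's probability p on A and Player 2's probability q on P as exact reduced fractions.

p=3/4, q=2/3

P1 indiff ⇒ q·0+(1-q)·4 = q·2+(1-q)·0 ⇒ q(-2) = (1-q)(-4) ⇒ q = 2/3
P2 indiff ⇒ p·6+(1-p)·0 = p·4+(1-p)·6 ⇒ p(2) = (1-p)(6) ⇒ p = 3/4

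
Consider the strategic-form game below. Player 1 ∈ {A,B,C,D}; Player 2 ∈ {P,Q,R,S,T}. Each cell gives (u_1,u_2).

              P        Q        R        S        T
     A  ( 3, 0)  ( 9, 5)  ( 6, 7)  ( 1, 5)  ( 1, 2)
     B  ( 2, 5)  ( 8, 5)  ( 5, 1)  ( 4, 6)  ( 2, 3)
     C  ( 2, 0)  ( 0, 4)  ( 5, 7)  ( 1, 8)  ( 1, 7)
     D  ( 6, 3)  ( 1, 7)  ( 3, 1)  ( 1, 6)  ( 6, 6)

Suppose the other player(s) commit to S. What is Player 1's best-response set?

u_1(A vs S) = 1
u_1(B vs S) = 4
u_1(C vs S) = 1
u_1(D vs S) = 1
max payoff 4 at {B}

P1 best: {B}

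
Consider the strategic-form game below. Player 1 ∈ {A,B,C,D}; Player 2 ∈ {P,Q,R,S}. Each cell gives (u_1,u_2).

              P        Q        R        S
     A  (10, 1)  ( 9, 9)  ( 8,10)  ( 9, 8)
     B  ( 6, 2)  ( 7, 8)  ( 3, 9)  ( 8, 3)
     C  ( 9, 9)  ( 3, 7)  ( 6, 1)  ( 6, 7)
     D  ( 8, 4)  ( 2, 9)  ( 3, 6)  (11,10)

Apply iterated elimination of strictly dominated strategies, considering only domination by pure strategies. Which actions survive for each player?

Survivors P1:{A,D} P2:{Q,R,S}

P1 drop B (A beats it: P:10>6 Q:9>7 R:8>3 S:9>8)
P1 drop C (A beats it: P:10>9 Q:9>3 R:8>6 S:9>6)
P2 drop P (Q beats it: A:9>1 D:9>4)
P1→{A,D} P2→{Q,R,S}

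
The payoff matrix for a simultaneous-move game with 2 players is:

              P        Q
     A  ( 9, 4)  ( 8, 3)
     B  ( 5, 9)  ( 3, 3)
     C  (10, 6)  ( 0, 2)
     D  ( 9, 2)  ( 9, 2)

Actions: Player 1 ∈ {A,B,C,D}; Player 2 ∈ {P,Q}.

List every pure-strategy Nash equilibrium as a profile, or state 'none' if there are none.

(A,P): not NE [P1→C gives 10>9]
(A,Q): not NE [P1→D gives 9>8; P2→P gives 4>3]
(B,P): not NE [P1→C gives 10>5]
(B,Q): not NE [P1→D gives 9>3; P2→P gives 9>3]
(C,P): NE
(C,Q): not NE [P1→D gives 9>0; P2→P gives 6>2]
(D,P): not NE [P1→C gives 10>9]
(D,Q): NE

PSNE = {(C,P), (D,Q)}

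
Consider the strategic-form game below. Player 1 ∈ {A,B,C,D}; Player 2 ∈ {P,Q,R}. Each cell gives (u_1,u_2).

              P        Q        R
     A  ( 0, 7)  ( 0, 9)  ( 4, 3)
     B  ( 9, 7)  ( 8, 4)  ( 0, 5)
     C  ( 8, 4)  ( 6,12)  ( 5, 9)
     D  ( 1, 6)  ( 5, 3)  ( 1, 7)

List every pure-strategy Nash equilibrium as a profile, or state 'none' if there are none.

PSNE = {(B,P)}

(A,P): not NE [P1→B gives 9>0; P2→Q gives 9>7]
(A,Q): not NE [P1→B gives 8>0]
(A,R): not NE [P1→C gives 5>4; P2→Q gives 9>3]
(B,P): NE
(B,Q): not NE [P2→P gives 7>4]
(B,R): not NE [P1→C gives 5>0; P2→P gives 7>5]
(C,P): not NE [P1→B gives 9>8; P2→Q gives 12>4]
(C,Q): not NE [P1→B gives 8>6]
(C,R): not NE [P2→Q gives 12>9]
(D,P): not NE [P1→B gives 9>1; P2→R gives 7>6]
(D,Q): not NE [P1→B gives 8>5; P2→R gives 7>3]
(D,R): not NE [P1→C gives 5>1]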